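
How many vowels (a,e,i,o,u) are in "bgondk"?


Input: bgondk
Checking each character:
  'b' at position 0: consonant
  'g' at position 1: consonant
  'o' at position 2: vowel (running total: 1)
  'n' at position 3: consonant
  'd' at position 4: consonant
  'k' at position 5: consonant
Total vowels: 1

1


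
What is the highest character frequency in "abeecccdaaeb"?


Input: abeecccdaaeb
Character counts:
  'a': 3
  'b': 2
  'c': 3
  'd': 1
  'e': 3
Maximum frequency: 3

3


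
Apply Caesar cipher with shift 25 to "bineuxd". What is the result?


Caesar cipher: shift "bineuxd" by 25
  'b' (pos 1) + 25 = pos 0 = 'a'
  'i' (pos 8) + 25 = pos 7 = 'h'
  'n' (pos 13) + 25 = pos 12 = 'm'
  'e' (pos 4) + 25 = pos 3 = 'd'
  'u' (pos 20) + 25 = pos 19 = 't'
  'x' (pos 23) + 25 = pos 22 = 'w'
  'd' (pos 3) + 25 = pos 2 = 'c'
Result: ahmdtwc

ahmdtwc


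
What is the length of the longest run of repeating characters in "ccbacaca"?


Input: "ccbacaca"
Scanning for longest run:
  Position 1 ('c'): continues run of 'c', length=2
  Position 2 ('b'): new char, reset run to 1
  Position 3 ('a'): new char, reset run to 1
  Position 4 ('c'): new char, reset run to 1
  Position 5 ('a'): new char, reset run to 1
  Position 6 ('c'): new char, reset run to 1
  Position 7 ('a'): new char, reset run to 1
Longest run: 'c' with length 2

2


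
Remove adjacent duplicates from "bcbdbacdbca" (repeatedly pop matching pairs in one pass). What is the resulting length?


Input: bcbdbacdbca
Stack-based adjacent duplicate removal:
  Read 'b': push. Stack: b
  Read 'c': push. Stack: bc
  Read 'b': push. Stack: bcb
  Read 'd': push. Stack: bcbd
  Read 'b': push. Stack: bcbdb
  Read 'a': push. Stack: bcbdba
  Read 'c': push. Stack: bcbdbac
  Read 'd': push. Stack: bcbdbacd
  Read 'b': push. Stack: bcbdbacdb
  Read 'c': push. Stack: bcbdbacdbc
  Read 'a': push. Stack: bcbdbacdbca
Final stack: "bcbdbacdbca" (length 11)

11


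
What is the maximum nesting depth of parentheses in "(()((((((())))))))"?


Input: "(()((((((())))))))"
Tracking depth:
  Position 0 '(': depth becomes 1
  Position 1 '(': depth becomes 2
  Position 2 ')': depth becomes 1
  Position 3 '(': depth becomes 2
  Position 4 '(': depth becomes 3
  Position 5 '(': depth becomes 4
  Position 6 '(': depth becomes 5
  Position 7 '(': depth becomes 6
  Position 8 '(': depth becomes 7
  Position 9 '(': depth becomes 8
  Position 10 ')': depth becomes 7
  Position 11 ')': depth becomes 6
  Position 12 ')': depth becomes 5
  Position 13 ')': depth becomes 4
  Position 14 ')': depth becomes 3
  Position 15 ')': depth becomes 2
  Position 16 ')': depth becomes 1
  Position 17 ')': depth becomes 0
Maximum depth reached: 8

8


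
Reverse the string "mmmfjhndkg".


Input: mmmfjhndkg
Reading characters right to left:
  Position 9: 'g'
  Position 8: 'k'
  Position 7: 'd'
  Position 6: 'n'
  Position 5: 'h'
  Position 4: 'j'
  Position 3: 'f'
  Position 2: 'm'
  Position 1: 'm'
  Position 0: 'm'
Reversed: gkdnhjfmmm

gkdnhjfmmm


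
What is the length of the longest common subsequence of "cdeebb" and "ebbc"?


LCS of "cdeebb" and "ebbc"
DP table:
           e    b    b    c
      0    0    0    0    0
  c   0    0    0    0    1
  d   0    0    0    0    1
  e   0    1    1    1    1
  e   0    1    1    1    1
  b   0    1    2    2    2
  b   0    1    2    3    3
LCS length = dp[6][4] = 3

3


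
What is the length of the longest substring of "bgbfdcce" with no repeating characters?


Input: "bgbfdcce"
Sliding window (track last position of each char):
  Position 0 ('b'): window [0,0] length 1 -- new best
  Position 1 ('g'): window [0,1] length 2 -- new best
  Position 2 ('b'): repeat (last at 0), move window start to 1
  Position 2 ('b'): window [1,2] length 2
  Position 3 ('f'): window [1,3] length 3 -- new best
  Position 4 ('d'): window [1,4] length 4 -- new best
  Position 5 ('c'): window [1,5] length 5 -- new best
  Position 6 ('c'): repeat (last at 5), move window start to 6
  Position 6 ('c'): window [6,6] length 1
  Position 7 ('e'): window [6,7] length 2
Longest substring with no repeats: "gbfdc" with length 5

5


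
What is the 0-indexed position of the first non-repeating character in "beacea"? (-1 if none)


Input: beacea
Character frequencies:
  'a': 2
  'b': 1
  'c': 1
  'e': 2
Scanning left to right for freq == 1:
  Position 0 ('b'): unique! => answer = 0

0


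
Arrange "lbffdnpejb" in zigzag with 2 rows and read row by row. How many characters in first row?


Zigzag "lbffdnpejb" into 2 rows:
Placing characters:
  'l' => row 0
  'b' => row 1
  'f' => row 0
  'f' => row 1
  'd' => row 0
  'n' => row 1
  'p' => row 0
  'e' => row 1
  'j' => row 0
  'b' => row 1
Rows:
  Row 0: "lfdpj"
  Row 1: "bfneb"
First row length: 5

5


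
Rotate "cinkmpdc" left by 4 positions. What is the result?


Input: "cinkmpdc", rotate left by 4
First 4 characters: "cink"
Remaining characters: "mpdc"
Concatenate remaining + first: "mpdc" + "cink" = "mpdccink"

mpdccink


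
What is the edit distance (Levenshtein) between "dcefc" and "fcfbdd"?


Computing edit distance: "dcefc" -> "fcfbdd"
DP table:
           f    c    f    b    d    d
      0    1    2    3    4    5    6
  d   1    1    2    3    4    4    5
  c   2    2    1    2    3    4    5
  e   3    3    2    2    3    4    5
  f   4    3    3    2    3    4    5
  c   5    4    3    3    3    4    5
Edit distance = dp[5][6] = 5

5


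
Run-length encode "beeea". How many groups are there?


Input: beeea
Scanning for consecutive runs:
  Group 1: 'b' x 1 (positions 0-0)
  Group 2: 'e' x 3 (positions 1-3)
  Group 3: 'a' x 1 (positions 4-4)
Total groups: 3

3


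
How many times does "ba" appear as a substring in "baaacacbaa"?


Searching for "ba" in "baaacacbaa"
Scanning each position:
  Position 0: "ba" => MATCH
  Position 1: "aa" => no
  Position 2: "aa" => no
  Position 3: "ac" => no
  Position 4: "ca" => no
  Position 5: "ac" => no
  Position 6: "cb" => no
  Position 7: "ba" => MATCH
  Position 8: "aa" => no
Total occurrences: 2

2


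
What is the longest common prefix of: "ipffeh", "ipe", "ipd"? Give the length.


Words: ipffeh, ipe, ipd
  Position 0: all 'i' => match
  Position 1: all 'p' => match
  Position 2: ('f', 'e', 'd') => mismatch, stop
LCP = "ip" (length 2)

2


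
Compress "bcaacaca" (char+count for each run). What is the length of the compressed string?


Input: bcaacaca
Runs:
  'b' x 1 => "b1"
  'c' x 1 => "c1"
  'a' x 2 => "a2"
  'c' x 1 => "c1"
  'a' x 1 => "a1"
  'c' x 1 => "c1"
  'a' x 1 => "a1"
Compressed: "b1c1a2c1a1c1a1"
Compressed length: 14

14


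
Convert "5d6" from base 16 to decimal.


Input: "5d6" in base 16
Positional expansion:
  Digit '5' (value 5) x 16^2 = 1280
  Digit 'd' (value 13) x 16^1 = 208
  Digit '6' (value 6) x 16^0 = 6
Sum = 1494

1494


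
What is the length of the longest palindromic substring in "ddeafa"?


Input: "ddeafa"
Checking substrings for palindromes:
  [3:6] "afa" (len 3) => palindrome
  [0:2] "dd" (len 2) => palindrome
Longest palindromic substring: "afa" with length 3

3


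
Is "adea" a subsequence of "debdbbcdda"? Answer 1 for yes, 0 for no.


Check if "adea" is a subsequence of "debdbbcdda"
Greedy scan:
  Position 0 ('d'): no match needed
  Position 1 ('e'): no match needed
  Position 2 ('b'): no match needed
  Position 3 ('d'): no match needed
  Position 4 ('b'): no match needed
  Position 5 ('b'): no match needed
  Position 6 ('c'): no match needed
  Position 7 ('d'): no match needed
  Position 8 ('d'): no match needed
  Position 9 ('a'): matches sub[0] = 'a'
Only matched 1/4 characters => not a subsequence

0


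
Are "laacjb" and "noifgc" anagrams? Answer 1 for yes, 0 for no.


Strings: "laacjb", "noifgc"
Sorted first:  aabcjl
Sorted second: cfgino
Differ at position 0: 'a' vs 'c' => not anagrams

0


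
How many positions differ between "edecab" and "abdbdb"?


Comparing "edecab" and "abdbdb" position by position:
  Position 0: 'e' vs 'a' => DIFFER
  Position 1: 'd' vs 'b' => DIFFER
  Position 2: 'e' vs 'd' => DIFFER
  Position 3: 'c' vs 'b' => DIFFER
  Position 4: 'a' vs 'd' => DIFFER
  Position 5: 'b' vs 'b' => same
Positions that differ: 5

5


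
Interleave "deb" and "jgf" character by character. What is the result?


Interleaving "deb" and "jgf":
  Position 0: 'd' from first, 'j' from second => "dj"
  Position 1: 'e' from first, 'g' from second => "eg"
  Position 2: 'b' from first, 'f' from second => "bf"
Result: djegbf

djegbf


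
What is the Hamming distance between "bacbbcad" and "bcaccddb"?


Comparing "bacbbcad" and "bcaccddb" position by position:
  Position 0: 'b' vs 'b' => same
  Position 1: 'a' vs 'c' => differ
  Position 2: 'c' vs 'a' => differ
  Position 3: 'b' vs 'c' => differ
  Position 4: 'b' vs 'c' => differ
  Position 5: 'c' vs 'd' => differ
  Position 6: 'a' vs 'd' => differ
  Position 7: 'd' vs 'b' => differ
Total differences (Hamming distance): 7

7


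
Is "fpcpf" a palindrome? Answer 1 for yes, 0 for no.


Input: fpcpf
Reversed: fpcpf
  Compare pos 0 ('f') with pos 4 ('f'): match
  Compare pos 1 ('p') with pos 3 ('p'): match
Result: palindrome

1


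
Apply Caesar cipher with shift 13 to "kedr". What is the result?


Caesar cipher: shift "kedr" by 13
  'k' (pos 10) + 13 = pos 23 = 'x'
  'e' (pos 4) + 13 = pos 17 = 'r'
  'd' (pos 3) + 13 = pos 16 = 'q'
  'r' (pos 17) + 13 = pos 4 = 'e'
Result: xrqe

xrqe


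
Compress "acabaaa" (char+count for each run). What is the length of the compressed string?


Input: acabaaa
Runs:
  'a' x 1 => "a1"
  'c' x 1 => "c1"
  'a' x 1 => "a1"
  'b' x 1 => "b1"
  'a' x 3 => "a3"
Compressed: "a1c1a1b1a3"
Compressed length: 10

10


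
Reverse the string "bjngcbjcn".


Input: bjngcbjcn
Reading characters right to left:
  Position 8: 'n'
  Position 7: 'c'
  Position 6: 'j'
  Position 5: 'b'
  Position 4: 'c'
  Position 3: 'g'
  Position 2: 'n'
  Position 1: 'j'
  Position 0: 'b'
Reversed: ncjbcgnjb

ncjbcgnjb


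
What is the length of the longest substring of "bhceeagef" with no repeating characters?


Input: "bhceeagef"
Sliding window (track last position of each char):
  Position 0 ('b'): window [0,0] length 1 -- new best
  Position 1 ('h'): window [0,1] length 2 -- new best
  Position 2 ('c'): window [0,2] length 3 -- new best
  Position 3 ('e'): window [0,3] length 4 -- new best
  Position 4 ('e'): repeat (last at 3), move window start to 4
  Position 4 ('e'): window [4,4] length 1
  Position 5 ('a'): window [4,5] length 2
  Position 6 ('g'): window [4,6] length 3
  Position 7 ('e'): repeat (last at 4), move window start to 5
  Position 7 ('e'): window [5,7] length 3
  Position 8 ('f'): window [5,8] length 4
Longest substring with no repeats: "bhce" with length 4

4


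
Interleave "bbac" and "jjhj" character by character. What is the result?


Interleaving "bbac" and "jjhj":
  Position 0: 'b' from first, 'j' from second => "bj"
  Position 1: 'b' from first, 'j' from second => "bj"
  Position 2: 'a' from first, 'h' from second => "ah"
  Position 3: 'c' from first, 'j' from second => "cj"
Result: bjbjahcj

bjbjahcj


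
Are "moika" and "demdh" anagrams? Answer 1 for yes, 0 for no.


Strings: "moika", "demdh"
Sorted first:  aikmo
Sorted second: ddehm
Differ at position 0: 'a' vs 'd' => not anagrams

0


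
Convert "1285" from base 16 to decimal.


Input: "1285" in base 16
Positional expansion:
  Digit '1' (value 1) x 16^3 = 4096
  Digit '2' (value 2) x 16^2 = 512
  Digit '8' (value 8) x 16^1 = 128
  Digit '5' (value 5) x 16^0 = 5
Sum = 4741

4741


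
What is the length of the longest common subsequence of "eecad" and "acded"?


LCS of "eecad" and "acded"
DP table:
           a    c    d    e    d
      0    0    0    0    0    0
  e   0    0    0    0    1    1
  e   0    0    0    0    1    1
  c   0    0    1    1    1    1
  a   0    1    1    1    1    1
  d   0    1    1    2    2    2
LCS length = dp[5][5] = 2

2


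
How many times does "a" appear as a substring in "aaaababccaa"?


Searching for "a" in "aaaababccaa"
Scanning each position:
  Position 0: "a" => MATCH
  Position 1: "a" => MATCH
  Position 2: "a" => MATCH
  Position 3: "a" => MATCH
  Position 4: "b" => no
  Position 5: "a" => MATCH
  Position 6: "b" => no
  Position 7: "c" => no
  Position 8: "c" => no
  Position 9: "a" => MATCH
  Position 10: "a" => MATCH
Total occurrences: 7

7


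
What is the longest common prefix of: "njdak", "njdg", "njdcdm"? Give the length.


Words: njdak, njdg, njdcdm
  Position 0: all 'n' => match
  Position 1: all 'j' => match
  Position 2: all 'd' => match
  Position 3: ('a', 'g', 'c') => mismatch, stop
LCP = "njd" (length 3)

3


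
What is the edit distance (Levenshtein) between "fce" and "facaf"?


Computing edit distance: "fce" -> "facaf"
DP table:
           f    a    c    a    f
      0    1    2    3    4    5
  f   1    0    1    2    3    4
  c   2    1    1    1    2    3
  e   3    2    2    2    2    3
Edit distance = dp[3][5] = 3

3


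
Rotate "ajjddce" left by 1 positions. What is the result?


Input: "ajjddce", rotate left by 1
First 1 characters: "a"
Remaining characters: "jjddce"
Concatenate remaining + first: "jjddce" + "a" = "jjddcea"

jjddcea


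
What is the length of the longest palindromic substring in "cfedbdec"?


Input: "cfedbdec"
Checking substrings for palindromes:
  [2:7] "edbde" (len 5) => palindrome
  [3:6] "dbd" (len 3) => palindrome
Longest palindromic substring: "edbde" with length 5

5


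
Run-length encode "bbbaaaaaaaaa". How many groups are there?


Input: bbbaaaaaaaaa
Scanning for consecutive runs:
  Group 1: 'b' x 3 (positions 0-2)
  Group 2: 'a' x 9 (positions 3-11)
Total groups: 2

2


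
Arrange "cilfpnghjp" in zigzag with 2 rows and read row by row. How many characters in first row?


Zigzag "cilfpnghjp" into 2 rows:
Placing characters:
  'c' => row 0
  'i' => row 1
  'l' => row 0
  'f' => row 1
  'p' => row 0
  'n' => row 1
  'g' => row 0
  'h' => row 1
  'j' => row 0
  'p' => row 1
Rows:
  Row 0: "clpgj"
  Row 1: "ifnhp"
First row length: 5

5


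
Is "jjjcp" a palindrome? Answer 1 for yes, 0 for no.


Input: jjjcp
Reversed: pcjjj
  Compare pos 0 ('j') with pos 4 ('p'): MISMATCH
  Compare pos 1 ('j') with pos 3 ('c'): MISMATCH
Result: not a palindrome

0


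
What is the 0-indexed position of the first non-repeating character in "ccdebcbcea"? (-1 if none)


Input: ccdebcbcea
Character frequencies:
  'a': 1
  'b': 2
  'c': 4
  'd': 1
  'e': 2
Scanning left to right for freq == 1:
  Position 0 ('c'): freq=4, skip
  Position 1 ('c'): freq=4, skip
  Position 2 ('d'): unique! => answer = 2

2


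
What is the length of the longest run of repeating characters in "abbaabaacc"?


Input: "abbaabaacc"
Scanning for longest run:
  Position 1 ('b'): new char, reset run to 1
  Position 2 ('b'): continues run of 'b', length=2
  Position 3 ('a'): new char, reset run to 1
  Position 4 ('a'): continues run of 'a', length=2
  Position 5 ('b'): new char, reset run to 1
  Position 6 ('a'): new char, reset run to 1
  Position 7 ('a'): continues run of 'a', length=2
  Position 8 ('c'): new char, reset run to 1
  Position 9 ('c'): continues run of 'c', length=2
Longest run: 'b' with length 2

2


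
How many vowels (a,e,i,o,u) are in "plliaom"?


Input: plliaom
Checking each character:
  'p' at position 0: consonant
  'l' at position 1: consonant
  'l' at position 2: consonant
  'i' at position 3: vowel (running total: 1)
  'a' at position 4: vowel (running total: 2)
  'o' at position 5: vowel (running total: 3)
  'm' at position 6: consonant
Total vowels: 3

3


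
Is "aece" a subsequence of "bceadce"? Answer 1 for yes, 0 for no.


Check if "aece" is a subsequence of "bceadce"
Greedy scan:
  Position 0 ('b'): no match needed
  Position 1 ('c'): no match needed
  Position 2 ('e'): no match needed
  Position 3 ('a'): matches sub[0] = 'a'
  Position 4 ('d'): no match needed
  Position 5 ('c'): no match needed
  Position 6 ('e'): matches sub[1] = 'e'
Only matched 2/4 characters => not a subsequence

0


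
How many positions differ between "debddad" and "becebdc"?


Comparing "debddad" and "becebdc" position by position:
  Position 0: 'd' vs 'b' => DIFFER
  Position 1: 'e' vs 'e' => same
  Position 2: 'b' vs 'c' => DIFFER
  Position 3: 'd' vs 'e' => DIFFER
  Position 4: 'd' vs 'b' => DIFFER
  Position 5: 'a' vs 'd' => DIFFER
  Position 6: 'd' vs 'c' => DIFFER
Positions that differ: 6

6


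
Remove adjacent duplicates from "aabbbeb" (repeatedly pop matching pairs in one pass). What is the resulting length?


Input: aabbbeb
Stack-based adjacent duplicate removal:
  Read 'a': push. Stack: a
  Read 'a': matches stack top 'a' => pop. Stack: (empty)
  Read 'b': push. Stack: b
  Read 'b': matches stack top 'b' => pop. Stack: (empty)
  Read 'b': push. Stack: b
  Read 'e': push. Stack: be
  Read 'b': push. Stack: beb
Final stack: "beb" (length 3)

3


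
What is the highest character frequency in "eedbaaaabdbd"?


Input: eedbaaaabdbd
Character counts:
  'a': 4
  'b': 3
  'd': 3
  'e': 2
Maximum frequency: 4

4


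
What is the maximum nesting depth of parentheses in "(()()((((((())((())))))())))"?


Input: "(()()((((((())((())))))())))"
Tracking depth:
  Position 0 '(': depth becomes 1
  Position 1 '(': depth becomes 2
  Position 2 ')': depth becomes 1
  Position 3 '(': depth becomes 2
  Position 4 ')': depth becomes 1
  Position 5 '(': depth becomes 2
  Position 6 '(': depth becomes 3
  Position 7 '(': depth becomes 4
  Position 8 '(': depth becomes 5
  Position 9 '(': depth becomes 6
  Position 10 '(': depth becomes 7
  Position 11 '(': depth becomes 8
  Position 12 ')': depth becomes 7
  Position 13 ')': depth becomes 6
  Position 14 '(': depth becomes 7
  Position 15 '(': depth becomes 8
  Position 16 '(': depth becomes 9
  Position 17 ')': depth becomes 8
  Position 18 ')': depth becomes 7
  Position 19 ')': depth becomes 6
  Position 20 ')': depth becomes 5
  Position 21 ')': depth becomes 4
  Position 22 ')': depth becomes 3
  Position 23 '(': depth becomes 4
  Position 24 ')': depth becomes 3
  Position 25 ')': depth becomes 2
  Position 26 ')': depth becomes 1
  Position 27 ')': depth becomes 0
Maximum depth reached: 9

9


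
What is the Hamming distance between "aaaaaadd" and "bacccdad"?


Comparing "aaaaaadd" and "bacccdad" position by position:
  Position 0: 'a' vs 'b' => differ
  Position 1: 'a' vs 'a' => same
  Position 2: 'a' vs 'c' => differ
  Position 3: 'a' vs 'c' => differ
  Position 4: 'a' vs 'c' => differ
  Position 5: 'a' vs 'd' => differ
  Position 6: 'd' vs 'a' => differ
  Position 7: 'd' vs 'd' => same
Total differences (Hamming distance): 6

6


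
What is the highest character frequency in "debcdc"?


Input: debcdc
Character counts:
  'b': 1
  'c': 2
  'd': 2
  'e': 1
Maximum frequency: 2

2


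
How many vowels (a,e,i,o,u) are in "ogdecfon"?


Input: ogdecfon
Checking each character:
  'o' at position 0: vowel (running total: 1)
  'g' at position 1: consonant
  'd' at position 2: consonant
  'e' at position 3: vowel (running total: 2)
  'c' at position 4: consonant
  'f' at position 5: consonant
  'o' at position 6: vowel (running total: 3)
  'n' at position 7: consonant
Total vowels: 3

3


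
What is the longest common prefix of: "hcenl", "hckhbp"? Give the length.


Words: hcenl, hckhbp
  Position 0: all 'h' => match
  Position 1: all 'c' => match
  Position 2: ('e', 'k') => mismatch, stop
LCP = "hc" (length 2)

2


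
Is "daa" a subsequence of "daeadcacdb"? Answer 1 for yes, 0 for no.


Check if "daa" is a subsequence of "daeadcacdb"
Greedy scan:
  Position 0 ('d'): matches sub[0] = 'd'
  Position 1 ('a'): matches sub[1] = 'a'
  Position 2 ('e'): no match needed
  Position 3 ('a'): matches sub[2] = 'a'
  Position 4 ('d'): no match needed
  Position 5 ('c'): no match needed
  Position 6 ('a'): no match needed
  Position 7 ('c'): no match needed
  Position 8 ('d'): no match needed
  Position 9 ('b'): no match needed
All 3 characters matched => is a subsequence

1


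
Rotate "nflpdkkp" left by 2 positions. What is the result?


Input: "nflpdkkp", rotate left by 2
First 2 characters: "nf"
Remaining characters: "lpdkkp"
Concatenate remaining + first: "lpdkkp" + "nf" = "lpdkkpnf"

lpdkkpnf


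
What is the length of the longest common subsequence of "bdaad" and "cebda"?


LCS of "bdaad" and "cebda"
DP table:
           c    e    b    d    a
      0    0    0    0    0    0
  b   0    0    0    1    1    1
  d   0    0    0    1    2    2
  a   0    0    0    1    2    3
  a   0    0    0    1    2    3
  d   0    0    0    1    2    3
LCS length = dp[5][5] = 3

3


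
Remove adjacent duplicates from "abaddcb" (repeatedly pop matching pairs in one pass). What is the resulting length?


Input: abaddcb
Stack-based adjacent duplicate removal:
  Read 'a': push. Stack: a
  Read 'b': push. Stack: ab
  Read 'a': push. Stack: aba
  Read 'd': push. Stack: abad
  Read 'd': matches stack top 'd' => pop. Stack: aba
  Read 'c': push. Stack: abac
  Read 'b': push. Stack: abacb
Final stack: "abacb" (length 5)

5


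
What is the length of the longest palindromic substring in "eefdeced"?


Input: "eefdeced"
Checking substrings for palindromes:
  [3:8] "deced" (len 5) => palindrome
  [4:7] "ece" (len 3) => palindrome
  [0:2] "ee" (len 2) => palindrome
Longest palindromic substring: "deced" with length 5

5


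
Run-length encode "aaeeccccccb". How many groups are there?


Input: aaeeccccccb
Scanning for consecutive runs:
  Group 1: 'a' x 2 (positions 0-1)
  Group 2: 'e' x 2 (positions 2-3)
  Group 3: 'c' x 6 (positions 4-9)
  Group 4: 'b' x 1 (positions 10-10)
Total groups: 4

4


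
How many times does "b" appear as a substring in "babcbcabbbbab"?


Searching for "b" in "babcbcabbbbab"
Scanning each position:
  Position 0: "b" => MATCH
  Position 1: "a" => no
  Position 2: "b" => MATCH
  Position 3: "c" => no
  Position 4: "b" => MATCH
  Position 5: "c" => no
  Position 6: "a" => no
  Position 7: "b" => MATCH
  Position 8: "b" => MATCH
  Position 9: "b" => MATCH
  Position 10: "b" => MATCH
  Position 11: "a" => no
  Position 12: "b" => MATCH
Total occurrences: 8

8


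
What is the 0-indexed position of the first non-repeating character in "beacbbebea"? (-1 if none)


Input: beacbbebea
Character frequencies:
  'a': 2
  'b': 4
  'c': 1
  'e': 3
Scanning left to right for freq == 1:
  Position 0 ('b'): freq=4, skip
  Position 1 ('e'): freq=3, skip
  Position 2 ('a'): freq=2, skip
  Position 3 ('c'): unique! => answer = 3

3


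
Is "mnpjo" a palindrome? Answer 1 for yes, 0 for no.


Input: mnpjo
Reversed: ojpnm
  Compare pos 0 ('m') with pos 4 ('o'): MISMATCH
  Compare pos 1 ('n') with pos 3 ('j'): MISMATCH
Result: not a palindrome

0


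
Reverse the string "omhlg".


Input: omhlg
Reading characters right to left:
  Position 4: 'g'
  Position 3: 'l'
  Position 2: 'h'
  Position 1: 'm'
  Position 0: 'o'
Reversed: glhmo

glhmo


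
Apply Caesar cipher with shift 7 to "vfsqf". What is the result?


Caesar cipher: shift "vfsqf" by 7
  'v' (pos 21) + 7 = pos 2 = 'c'
  'f' (pos 5) + 7 = pos 12 = 'm'
  's' (pos 18) + 7 = pos 25 = 'z'
  'q' (pos 16) + 7 = pos 23 = 'x'
  'f' (pos 5) + 7 = pos 12 = 'm'
Result: cmzxm

cmzxm


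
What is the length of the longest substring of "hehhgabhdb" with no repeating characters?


Input: "hehhgabhdb"
Sliding window (track last position of each char):
  Position 0 ('h'): window [0,0] length 1 -- new best
  Position 1 ('e'): window [0,1] length 2 -- new best
  Position 2 ('h'): repeat (last at 0), move window start to 1
  Position 2 ('h'): window [1,2] length 2
  Position 3 ('h'): repeat (last at 2), move window start to 3
  Position 3 ('h'): window [3,3] length 1
  Position 4 ('g'): window [3,4] length 2
  Position 5 ('a'): window [3,5] length 3 -- new best
  Position 6 ('b'): window [3,6] length 4 -- new best
  Position 7 ('h'): repeat (last at 3), move window start to 4
  Position 7 ('h'): window [4,7] length 4
  Position 8 ('d'): window [4,8] length 5 -- new best
  Position 9 ('b'): repeat (last at 6), move window start to 7
  Position 9 ('b'): window [7,9] length 3
Longest substring with no repeats: "gabhd" with length 5

5


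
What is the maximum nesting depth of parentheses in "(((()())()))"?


Input: "(((()())()))"
Tracking depth:
  Position 0 '(': depth becomes 1
  Position 1 '(': depth becomes 2
  Position 2 '(': depth becomes 3
  Position 3 '(': depth becomes 4
  Position 4 ')': depth becomes 3
  Position 5 '(': depth becomes 4
  Position 6 ')': depth becomes 3
  Position 7 ')': depth becomes 2
  Position 8 '(': depth becomes 3
  Position 9 ')': depth becomes 2
  Position 10 ')': depth becomes 1
  Position 11 ')': depth becomes 0
Maximum depth reached: 4

4


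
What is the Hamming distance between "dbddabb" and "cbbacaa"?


Comparing "dbddabb" and "cbbacaa" position by position:
  Position 0: 'd' vs 'c' => differ
  Position 1: 'b' vs 'b' => same
  Position 2: 'd' vs 'b' => differ
  Position 3: 'd' vs 'a' => differ
  Position 4: 'a' vs 'c' => differ
  Position 5: 'b' vs 'a' => differ
  Position 6: 'b' vs 'a' => differ
Total differences (Hamming distance): 6

6


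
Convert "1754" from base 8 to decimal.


Input: "1754" in base 8
Positional expansion:
  Digit '1' (value 1) x 8^3 = 512
  Digit '7' (value 7) x 8^2 = 448
  Digit '5' (value 5) x 8^1 = 40
  Digit '4' (value 4) x 8^0 = 4
Sum = 1004

1004


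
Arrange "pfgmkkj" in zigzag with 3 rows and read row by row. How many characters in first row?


Zigzag "pfgmkkj" into 3 rows:
Placing characters:
  'p' => row 0
  'f' => row 1
  'g' => row 2
  'm' => row 1
  'k' => row 0
  'k' => row 1
  'j' => row 2
Rows:
  Row 0: "pk"
  Row 1: "fmk"
  Row 2: "gj"
First row length: 2

2


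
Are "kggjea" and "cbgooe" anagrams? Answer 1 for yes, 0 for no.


Strings: "kggjea", "cbgooe"
Sorted first:  aeggjk
Sorted second: bcegoo
Differ at position 0: 'a' vs 'b' => not anagrams

0


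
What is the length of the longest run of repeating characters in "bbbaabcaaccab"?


Input: "bbbaabcaaccab"
Scanning for longest run:
  Position 1 ('b'): continues run of 'b', length=2
  Position 2 ('b'): continues run of 'b', length=3
  Position 3 ('a'): new char, reset run to 1
  Position 4 ('a'): continues run of 'a', length=2
  Position 5 ('b'): new char, reset run to 1
  Position 6 ('c'): new char, reset run to 1
  Position 7 ('a'): new char, reset run to 1
  Position 8 ('a'): continues run of 'a', length=2
  Position 9 ('c'): new char, reset run to 1
  Position 10 ('c'): continues run of 'c', length=2
  Position 11 ('a'): new char, reset run to 1
  Position 12 ('b'): new char, reset run to 1
Longest run: 'b' with length 3

3


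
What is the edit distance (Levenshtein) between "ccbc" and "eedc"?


Computing edit distance: "ccbc" -> "eedc"
DP table:
           e    e    d    c
      0    1    2    3    4
  c   1    1    2    3    3
  c   2    2    2    3    3
  b   3    3    3    3    4
  c   4    4    4    4    3
Edit distance = dp[4][4] = 3

3


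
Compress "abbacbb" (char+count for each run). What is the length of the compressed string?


Input: abbacbb
Runs:
  'a' x 1 => "a1"
  'b' x 2 => "b2"
  'a' x 1 => "a1"
  'c' x 1 => "c1"
  'b' x 2 => "b2"
Compressed: "a1b2a1c1b2"
Compressed length: 10

10


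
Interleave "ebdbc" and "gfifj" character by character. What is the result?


Interleaving "ebdbc" and "gfifj":
  Position 0: 'e' from first, 'g' from second => "eg"
  Position 1: 'b' from first, 'f' from second => "bf"
  Position 2: 'd' from first, 'i' from second => "di"
  Position 3: 'b' from first, 'f' from second => "bf"
  Position 4: 'c' from first, 'j' from second => "cj"
Result: egbfdibfcj

egbfdibfcj


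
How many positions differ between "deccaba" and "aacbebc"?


Comparing "deccaba" and "aacbebc" position by position:
  Position 0: 'd' vs 'a' => DIFFER
  Position 1: 'e' vs 'a' => DIFFER
  Position 2: 'c' vs 'c' => same
  Position 3: 'c' vs 'b' => DIFFER
  Position 4: 'a' vs 'e' => DIFFER
  Position 5: 'b' vs 'b' => same
  Position 6: 'a' vs 'c' => DIFFER
Positions that differ: 5

5


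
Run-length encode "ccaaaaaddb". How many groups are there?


Input: ccaaaaaddb
Scanning for consecutive runs:
  Group 1: 'c' x 2 (positions 0-1)
  Group 2: 'a' x 5 (positions 2-6)
  Group 3: 'd' x 2 (positions 7-8)
  Group 4: 'b' x 1 (positions 9-9)
Total groups: 4

4


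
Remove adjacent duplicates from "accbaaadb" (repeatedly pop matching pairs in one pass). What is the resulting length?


Input: accbaaadb
Stack-based adjacent duplicate removal:
  Read 'a': push. Stack: a
  Read 'c': push. Stack: ac
  Read 'c': matches stack top 'c' => pop. Stack: a
  Read 'b': push. Stack: ab
  Read 'a': push. Stack: aba
  Read 'a': matches stack top 'a' => pop. Stack: ab
  Read 'a': push. Stack: aba
  Read 'd': push. Stack: abad
  Read 'b': push. Stack: abadb
Final stack: "abadb" (length 5)

5


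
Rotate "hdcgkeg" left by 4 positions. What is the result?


Input: "hdcgkeg", rotate left by 4
First 4 characters: "hdcg"
Remaining characters: "keg"
Concatenate remaining + first: "keg" + "hdcg" = "keghdcg"

keghdcg


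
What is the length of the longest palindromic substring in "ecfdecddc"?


Input: "ecfdecddc"
Checking substrings for palindromes:
  [5:9] "cddc" (len 4) => palindrome
  [6:8] "dd" (len 2) => palindrome
Longest palindromic substring: "cddc" with length 4

4


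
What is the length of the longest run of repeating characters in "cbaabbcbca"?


Input: "cbaabbcbca"
Scanning for longest run:
  Position 1 ('b'): new char, reset run to 1
  Position 2 ('a'): new char, reset run to 1
  Position 3 ('a'): continues run of 'a', length=2
  Position 4 ('b'): new char, reset run to 1
  Position 5 ('b'): continues run of 'b', length=2
  Position 6 ('c'): new char, reset run to 1
  Position 7 ('b'): new char, reset run to 1
  Position 8 ('c'): new char, reset run to 1
  Position 9 ('a'): new char, reset run to 1
Longest run: 'a' with length 2

2


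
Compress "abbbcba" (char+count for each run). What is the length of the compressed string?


Input: abbbcba
Runs:
  'a' x 1 => "a1"
  'b' x 3 => "b3"
  'c' x 1 => "c1"
  'b' x 1 => "b1"
  'a' x 1 => "a1"
Compressed: "a1b3c1b1a1"
Compressed length: 10

10


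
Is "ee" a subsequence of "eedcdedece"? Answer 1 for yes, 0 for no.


Check if "ee" is a subsequence of "eedcdedece"
Greedy scan:
  Position 0 ('e'): matches sub[0] = 'e'
  Position 1 ('e'): matches sub[1] = 'e'
  Position 2 ('d'): no match needed
  Position 3 ('c'): no match needed
  Position 4 ('d'): no match needed
  Position 5 ('e'): no match needed
  Position 6 ('d'): no match needed
  Position 7 ('e'): no match needed
  Position 8 ('c'): no match needed
  Position 9 ('e'): no match needed
All 2 characters matched => is a subsequence

1


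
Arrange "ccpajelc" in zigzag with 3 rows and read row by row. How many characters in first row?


Zigzag "ccpajelc" into 3 rows:
Placing characters:
  'c' => row 0
  'c' => row 1
  'p' => row 2
  'a' => row 1
  'j' => row 0
  'e' => row 1
  'l' => row 2
  'c' => row 1
Rows:
  Row 0: "cj"
  Row 1: "caec"
  Row 2: "pl"
First row length: 2

2


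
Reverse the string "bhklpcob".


Input: bhklpcob
Reading characters right to left:
  Position 7: 'b'
  Position 6: 'o'
  Position 5: 'c'
  Position 4: 'p'
  Position 3: 'l'
  Position 2: 'k'
  Position 1: 'h'
  Position 0: 'b'
Reversed: bocplkhb

bocplkhb


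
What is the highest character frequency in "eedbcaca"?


Input: eedbcaca
Character counts:
  'a': 2
  'b': 1
  'c': 2
  'd': 1
  'e': 2
Maximum frequency: 2

2


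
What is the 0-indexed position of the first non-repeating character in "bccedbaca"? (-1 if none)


Input: bccedbaca
Character frequencies:
  'a': 2
  'b': 2
  'c': 3
  'd': 1
  'e': 1
Scanning left to right for freq == 1:
  Position 0 ('b'): freq=2, skip
  Position 1 ('c'): freq=3, skip
  Position 2 ('c'): freq=3, skip
  Position 3 ('e'): unique! => answer = 3

3


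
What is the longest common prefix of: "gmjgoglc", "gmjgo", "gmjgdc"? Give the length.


Words: gmjgoglc, gmjgo, gmjgdc
  Position 0: all 'g' => match
  Position 1: all 'm' => match
  Position 2: all 'j' => match
  Position 3: all 'g' => match
  Position 4: ('o', 'o', 'd') => mismatch, stop
LCP = "gmjg" (length 4)

4


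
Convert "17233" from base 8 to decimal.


Input: "17233" in base 8
Positional expansion:
  Digit '1' (value 1) x 8^4 = 4096
  Digit '7' (value 7) x 8^3 = 3584
  Digit '2' (value 2) x 8^2 = 128
  Digit '3' (value 3) x 8^1 = 24
  Digit '3' (value 3) x 8^0 = 3
Sum = 7835

7835


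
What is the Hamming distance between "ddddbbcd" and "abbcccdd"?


Comparing "ddddbbcd" and "abbcccdd" position by position:
  Position 0: 'd' vs 'a' => differ
  Position 1: 'd' vs 'b' => differ
  Position 2: 'd' vs 'b' => differ
  Position 3: 'd' vs 'c' => differ
  Position 4: 'b' vs 'c' => differ
  Position 5: 'b' vs 'c' => differ
  Position 6: 'c' vs 'd' => differ
  Position 7: 'd' vs 'd' => same
Total differences (Hamming distance): 7

7


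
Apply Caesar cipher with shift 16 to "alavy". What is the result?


Caesar cipher: shift "alavy" by 16
  'a' (pos 0) + 16 = pos 16 = 'q'
  'l' (pos 11) + 16 = pos 1 = 'b'
  'a' (pos 0) + 16 = pos 16 = 'q'
  'v' (pos 21) + 16 = pos 11 = 'l'
  'y' (pos 24) + 16 = pos 14 = 'o'
Result: qbqlo

qbqlo


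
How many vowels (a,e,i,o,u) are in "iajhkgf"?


Input: iajhkgf
Checking each character:
  'i' at position 0: vowel (running total: 1)
  'a' at position 1: vowel (running total: 2)
  'j' at position 2: consonant
  'h' at position 3: consonant
  'k' at position 4: consonant
  'g' at position 5: consonant
  'f' at position 6: consonant
Total vowels: 2

2


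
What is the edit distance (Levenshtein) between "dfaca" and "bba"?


Computing edit distance: "dfaca" -> "bba"
DP table:
           b    b    a
      0    1    2    3
  d   1    1    2    3
  f   2    2    2    3
  a   3    3    3    2
  c   4    4    4    3
  a   5    5    5    4
Edit distance = dp[5][3] = 4

4


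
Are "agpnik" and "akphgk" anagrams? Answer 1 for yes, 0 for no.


Strings: "agpnik", "akphgk"
Sorted first:  agiknp
Sorted second: aghkkp
Differ at position 2: 'i' vs 'h' => not anagrams

0


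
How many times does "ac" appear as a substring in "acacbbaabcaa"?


Searching for "ac" in "acacbbaabcaa"
Scanning each position:
  Position 0: "ac" => MATCH
  Position 1: "ca" => no
  Position 2: "ac" => MATCH
  Position 3: "cb" => no
  Position 4: "bb" => no
  Position 5: "ba" => no
  Position 6: "aa" => no
  Position 7: "ab" => no
  Position 8: "bc" => no
  Position 9: "ca" => no
  Position 10: "aa" => no
Total occurrences: 2

2


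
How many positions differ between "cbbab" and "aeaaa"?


Comparing "cbbab" and "aeaaa" position by position:
  Position 0: 'c' vs 'a' => DIFFER
  Position 1: 'b' vs 'e' => DIFFER
  Position 2: 'b' vs 'a' => DIFFER
  Position 3: 'a' vs 'a' => same
  Position 4: 'b' vs 'a' => DIFFER
Positions that differ: 4

4


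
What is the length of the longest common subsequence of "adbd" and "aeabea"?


LCS of "adbd" and "aeabea"
DP table:
           a    e    a    b    e    a
      0    0    0    0    0    0    0
  a   0    1    1    1    1    1    1
  d   0    1    1    1    1    1    1
  b   0    1    1    1    2    2    2
  d   0    1    1    1    2    2    2
LCS length = dp[4][6] = 2

2


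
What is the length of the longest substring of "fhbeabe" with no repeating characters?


Input: "fhbeabe"
Sliding window (track last position of each char):
  Position 0 ('f'): window [0,0] length 1 -- new best
  Position 1 ('h'): window [0,1] length 2 -- new best
  Position 2 ('b'): window [0,2] length 3 -- new best
  Position 3 ('e'): window [0,3] length 4 -- new best
  Position 4 ('a'): window [0,4] length 5 -- new best
  Position 5 ('b'): repeat (last at 2), move window start to 3
  Position 5 ('b'): window [3,5] length 3
  Position 6 ('e'): repeat (last at 3), move window start to 4
  Position 6 ('e'): window [4,6] length 3
Longest substring with no repeats: "fhbea" with length 5

5


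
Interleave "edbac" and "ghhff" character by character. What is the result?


Interleaving "edbac" and "ghhff":
  Position 0: 'e' from first, 'g' from second => "eg"
  Position 1: 'd' from first, 'h' from second => "dh"
  Position 2: 'b' from first, 'h' from second => "bh"
  Position 3: 'a' from first, 'f' from second => "af"
  Position 4: 'c' from first, 'f' from second => "cf"
Result: egdhbhafcf

egdhbhafcf


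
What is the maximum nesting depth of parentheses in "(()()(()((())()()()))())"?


Input: "(()()(()((())()()()))())"
Tracking depth:
  Position 0 '(': depth becomes 1
  Position 1 '(': depth becomes 2
  Position 2 ')': depth becomes 1
  Position 3 '(': depth becomes 2
  Position 4 ')': depth becomes 1
  Position 5 '(': depth becomes 2
  Position 6 '(': depth becomes 3
  Position 7 ')': depth becomes 2
  Position 8 '(': depth becomes 3
  Position 9 '(': depth becomes 4
  Position 10 '(': depth becomes 5
  Position 11 ')': depth becomes 4
  Position 12 ')': depth becomes 3
  Position 13 '(': depth becomes 4
  Position 14 ')': depth becomes 3
  Position 15 '(': depth becomes 4
  Position 16 ')': depth becomes 3
  Position 17 '(': depth becomes 4
  Position 18 ')': depth becomes 3
  Position 19 ')': depth becomes 2
  Position 20 ')': depth becomes 1
  Position 21 '(': depth becomes 2
  Position 22 ')': depth becomes 1
  Position 23 ')': depth becomes 0
Maximum depth reached: 5

5


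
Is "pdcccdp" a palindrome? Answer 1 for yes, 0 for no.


Input: pdcccdp
Reversed: pdcccdp
  Compare pos 0 ('p') with pos 6 ('p'): match
  Compare pos 1 ('d') with pos 5 ('d'): match
  Compare pos 2 ('c') with pos 4 ('c'): match
Result: palindrome

1


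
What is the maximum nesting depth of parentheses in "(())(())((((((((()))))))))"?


Input: "(())(())((((((((()))))))))"
Tracking depth:
  Position 0 '(': depth becomes 1
  Position 1 '(': depth becomes 2
  Position 2 ')': depth becomes 1
  Position 3 ')': depth becomes 0
  Position 4 '(': depth becomes 1
  Position 5 '(': depth becomes 2
  Position 6 ')': depth becomes 1
  Position 7 ')': depth becomes 0
  Position 8 '(': depth becomes 1
  Position 9 '(': depth becomes 2
  Position 10 '(': depth becomes 3
  Position 11 '(': depth becomes 4
  Position 12 '(': depth becomes 5
  Position 13 '(': depth becomes 6
  Position 14 '(': depth becomes 7
  Position 15 '(': depth becomes 8
  Position 16 '(': depth becomes 9
  Position 17 ')': depth becomes 8
  Position 18 ')': depth becomes 7
  Position 19 ')': depth becomes 6
  Position 20 ')': depth becomes 5
  Position 21 ')': depth becomes 4
  Position 22 ')': depth becomes 3
  Position 23 ')': depth becomes 2
  Position 24 ')': depth becomes 1
  Position 25 ')': depth becomes 0
Maximum depth reached: 9

9


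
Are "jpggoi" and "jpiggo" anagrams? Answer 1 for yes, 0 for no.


Strings: "jpggoi", "jpiggo"
Sorted first:  ggijop
Sorted second: ggijop
Sorted forms match => anagrams

1


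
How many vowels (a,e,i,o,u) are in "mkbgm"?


Input: mkbgm
Checking each character:
  'm' at position 0: consonant
  'k' at position 1: consonant
  'b' at position 2: consonant
  'g' at position 3: consonant
  'm' at position 4: consonant
Total vowels: 0

0


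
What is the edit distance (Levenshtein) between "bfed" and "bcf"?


Computing edit distance: "bfed" -> "bcf"
DP table:
           b    c    f
      0    1    2    3
  b   1    0    1    2
  f   2    1    1    1
  e   3    2    2    2
  d   4    3    3    3
Edit distance = dp[4][3] = 3

3


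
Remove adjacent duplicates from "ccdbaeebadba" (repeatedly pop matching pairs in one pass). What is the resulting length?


Input: ccdbaeebadba
Stack-based adjacent duplicate removal:
  Read 'c': push. Stack: c
  Read 'c': matches stack top 'c' => pop. Stack: (empty)
  Read 'd': push. Stack: d
  Read 'b': push. Stack: db
  Read 'a': push. Stack: dba
  Read 'e': push. Stack: dbae
  Read 'e': matches stack top 'e' => pop. Stack: dba
  Read 'b': push. Stack: dbab
  Read 'a': push. Stack: dbaba
  Read 'd': push. Stack: dbabad
  Read 'b': push. Stack: dbabadb
  Read 'a': push. Stack: dbabadba
Final stack: "dbabadba" (length 8)

8
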